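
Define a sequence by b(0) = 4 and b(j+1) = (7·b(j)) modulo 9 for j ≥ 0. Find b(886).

1

We have b(0) = 4; b(1) = 1; b(2) = 7; b(3) = 4.
Since b(3) = b(0) = 4, the sequence is periodic with period 3.
So b(886) = b(0 + ((886-0) mod 3)) = b(1) = 1.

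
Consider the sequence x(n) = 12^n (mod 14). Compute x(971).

10

Computing terms: x(1) = 12; x(2) = 4; x(3) = 6; x(4) = 2; x(5) = 10; x(6) = 8; x(7) = 12.
The sequence repeats with period 6.
(971 - 1) mod 6 = 4, so x(971) = x(5) = 10.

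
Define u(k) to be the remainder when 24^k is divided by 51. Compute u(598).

Listing terms: u(0) = 1, u(1) = 24, u(2) = 15, u(3) = 3, u(4) = 21, u(5) = 45, u(6) = 9, u(7) = 12, u(8) = 33, u(9) = 27, u(10) = 36, u(11) = 48, u(12) = 30, u(13) = 6, u(14) = 42, u(15) = 39, u(16) = 18, u(17) = 24.
Since u(17) = u(1) = 24, the sequence is eventually periodic: after a pre-period of length 1 it cycles with period 16.
For k ≥ 1, u(k) depends only on (k - 1) mod 16. (598 - 1) mod 16 = 5, so u(598) = u(6) = 9.

9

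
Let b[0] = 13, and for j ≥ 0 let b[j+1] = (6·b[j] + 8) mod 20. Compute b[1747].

We have b[0] = 13,  b[1] = 6,  b[2] = 4,  b[3] = 12,  b[4] = 0,  b[5] = 8,  b[6] = 16,  b[7] = 4.
Since b[7] = b[2] = 4, the sequence is eventually periodic: after a pre-period of length 2 it cycles with period 5.
For j ≥ 2, b[j] depends only on (j - 2) mod 5. (1747 - 2) mod 5 = 0, so b[1747] = b[2] = 4.

4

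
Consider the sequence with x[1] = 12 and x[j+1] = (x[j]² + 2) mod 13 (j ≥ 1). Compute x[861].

12

We have x[1] = 12; x[2] = 3; x[3] = 11; x[4] = 6; x[5] = 12.
Since x[5] = x[1] = 12, the sequence is periodic with period 4.
So x[861] = x[1 + ((861-1) mod 4)] = x[1] = 12.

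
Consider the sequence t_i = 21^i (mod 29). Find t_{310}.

6

t_1 = 21, t_2 = 6, t_3 = 10, t_4 = 7, t_5 = 2, t_6 = 13, t_7 = 12, t_8 = 20, t_9 = 14, t_{10} = 4, t_{11} = 26, t_{12} = 24, t_{13} = 11, t_{14} = 28, t_{15} = 8, t_{16} = 23, t_{17} = 19, t_{18} = 22, t_{19} = 27, t_{20} = 16, t_{21} = 17, t_{22} = 9, t_{23} = 15, t_{24} = 25, t_{25} = 3, t_{26} = 5, t_{27} = 18, t_{28} = 1, t_{29} = 21.
The sequence repeats with period 28.
(310 - 1) mod 28 = 1, so t_{310} = t_2 = 6.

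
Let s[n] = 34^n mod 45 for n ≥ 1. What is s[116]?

31

Listing terms: s[1] = 34,  s[2] = 31,  s[3] = 19,  s[4] = 16,  s[5] = 4,  s[6] = 1,  s[7] = 34.
Since s[7] = s[1] = 34, the sequence is periodic with period 6.
(116 - 1) mod 6 = 1, so s[116] = s[2] = 31.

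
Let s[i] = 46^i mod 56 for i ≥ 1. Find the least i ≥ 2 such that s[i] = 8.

Computing terms: s[1] = 46,  s[2] = 44,  s[3] = 8,  s[4] = 32,  s[5] = 16,  s[6] = 8.
Since s[6] = s[3] = 8, the sequence is eventually periodic: after a pre-period of length 2 it cycles with period 3.
The value 8 first appears (with i ≥ 2) at s[3].

3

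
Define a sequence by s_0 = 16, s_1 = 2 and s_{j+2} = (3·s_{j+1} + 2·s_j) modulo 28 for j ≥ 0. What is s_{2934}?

We have s_0 = 16; s_1 = 2; s_2 = 10; s_3 = 6; s_4 = 10; s_5 = 14; s_6 = 6; s_7 = 18; s_8 = 10; s_9 = 10; s_{10} = 22; s_{11} = 2; s_{12} = 22; s_{13} = 14; s_{14} = 2; s_{15} = 6; s_{16} = 22; s_{17} = 22; s_{18} = 26; s_{19} = 10; s_{20} = 26; s_{21} = 14; s_{22} = 10; s_{23} = 2; s_{24} = 26; s_{25} = 26; s_{26} = 18; s_{27} = 22; s_{28} = 18; s_{29} = 14; s_{30} = 22; s_{31} = 10; s_{32} = 18; s_{33} = 18; s_{34} = 6; s_{35} = 26; s_{36} = 6; s_{37} = 14; s_{38} = 26; s_{39} = 22; s_{40} = 6; s_{41} = 6; s_{42} = 2; s_{43} = 18; s_{44} = 2; s_{45} = 14; s_{46} = 18; s_{47} = 26; s_{48} = 2; s_{49} = 2; s_{50} = 10.
Since (s_{49}, s_{50}) = (s_1, s_2) = (2, 10) (two consecutive terms determine the rest), the sequence is eventually periodic: after a pre-period of length 1 it cycles with period 48.
For j ≥ 1, s_j depends only on (j - 1) mod 48. (2934 - 1) mod 48 = 5, so s_{2934} = s_6 = 6.

6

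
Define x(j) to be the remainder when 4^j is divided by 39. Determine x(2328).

We have x(1) = 4; x(2) = 16; x(3) = 25; x(4) = 22; x(5) = 10; x(6) = 1; x(7) = 4.
Since x(7) = x(1) = 4, the sequence is periodic with period 6.
So x(2328) = x(1 + ((2328-1) mod 6)) = x(6) = 1.

1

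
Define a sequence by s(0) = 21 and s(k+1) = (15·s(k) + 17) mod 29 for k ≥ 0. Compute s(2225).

2

We have s(0) = 21; s(1) = 13; s(2) = 9; s(3) = 7; s(4) = 6; s(5) = 20; s(6) = 27; s(7) = 16; s(8) = 25; s(9) = 15; s(10) = 10; s(11) = 22; s(12) = 28; s(13) = 2; s(14) = 18; s(15) = 26; s(16) = 1; s(17) = 3; s(18) = 4; s(19) = 19; s(20) = 12; s(21) = 23; s(22) = 14; s(23) = 24; s(24) = 0; s(25) = 17; s(26) = 11; s(27) = 8; s(28) = 21.
Since s(28) = s(0) = 21, the sequence is periodic with period 28.
(2225 - 0) mod 28 = 13, so s(2225) = s(13) = 2.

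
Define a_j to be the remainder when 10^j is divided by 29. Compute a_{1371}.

3

Computing terms: a_1 = 10; a_2 = 13; a_3 = 14; a_4 = 24; a_5 = 8; a_6 = 22; a_7 = 17; a_8 = 25; a_9 = 18; a_{10} = 6; a_{11} = 2; a_{12} = 20; a_{13} = 26; a_{14} = 28; a_{15} = 19; a_{16} = 16; a_{17} = 15; a_{18} = 5; a_{19} = 21; a_{20} = 7; a_{21} = 12; a_{22} = 4; a_{23} = 11; a_{24} = 23; a_{25} = 27; a_{26} = 9; a_{27} = 3; a_{28} = 1; a_{29} = 10.
Since a_{29} = a_1 = 10, the sequence is periodic with period 28.
(1371 - 1) mod 28 = 26, so a_{1371} = a_{27} = 3.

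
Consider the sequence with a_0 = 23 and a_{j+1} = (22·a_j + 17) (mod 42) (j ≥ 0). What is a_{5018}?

27

Listing terms: a_0 = 23; a_1 = 19; a_2 = 15; a_3 = 11; a_4 = 7; a_5 = 3; a_6 = 41; a_7 = 37; a_8 = 33; a_9 = 29; a_{10} = 25; a_{11} = 21; a_{12} = 17; a_{13} = 13; a_{14} = 9; a_{15} = 5; a_{16} = 1; a_{17} = 39; a_{18} = 35; a_{19} = 31; a_{20} = 27; a_{21} = 23.
Since a_{21} = a_0 = 23, the sequence is periodic with period 21.
(5018 - 0) mod 21 = 20, so a_{5018} = a_{20} = 27.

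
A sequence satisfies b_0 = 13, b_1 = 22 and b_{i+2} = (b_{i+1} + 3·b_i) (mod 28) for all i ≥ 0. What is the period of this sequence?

b_0 = 13; b_1 = 22; b_2 = 5; b_3 = 15; b_4 = 2; b_5 = 19; b_6 = 25; b_7 = 26; b_8 = 17; b_9 = 11; b_{10} = 6; b_{11} = 11; b_{12} = 1; b_{13} = 6; b_{14} = 9; b_{15} = 27; b_{16} = 26; b_{17} = 23; b_{18} = 17; b_{19} = 2; b_{20} = 25; b_{21} = 3; b_{22} = 22; b_{23} = 3; b_{24} = 13; b_{25} = 22.
Since (b_{24}, b_{25}) = (b_0, b_1) = (13, 22) (two consecutive terms determine the rest), the sequence is periodic with period 24.

24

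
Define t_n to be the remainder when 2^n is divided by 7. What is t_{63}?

1

Computing terms: t_1 = 2,  t_2 = 4,  t_3 = 1,  t_4 = 2.
Since t_4 = t_1 = 2, the sequence is periodic with period 3.
So t_{63} = t_{1 + ((63-1) mod 3)} = t_3 = 1.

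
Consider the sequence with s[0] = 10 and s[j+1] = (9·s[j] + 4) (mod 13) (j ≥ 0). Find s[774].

10

Computing terms: s[0] = 10, s[1] = 3, s[2] = 5, s[3] = 10.
Since s[3] = s[0] = 10, the sequence is periodic with period 3.
(774 - 0) mod 3 = 0, so s[774] = s[0] = 10.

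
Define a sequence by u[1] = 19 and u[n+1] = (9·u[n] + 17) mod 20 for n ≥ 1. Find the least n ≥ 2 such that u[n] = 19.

5

u[1] = 19, u[2] = 8, u[3] = 9, u[4] = 18, u[5] = 19.
The sequence repeats with period 4.
The value 19 next appears (with n ≥ 2) at u[5].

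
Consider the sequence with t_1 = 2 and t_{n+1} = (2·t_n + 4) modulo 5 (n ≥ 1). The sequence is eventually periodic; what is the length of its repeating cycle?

4

Listing terms: t_1 = 2,  t_2 = 3,  t_3 = 0,  t_4 = 4,  t_5 = 2.
The sequence repeats with period 4.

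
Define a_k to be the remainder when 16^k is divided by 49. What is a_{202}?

44

Listing terms: a_0 = 1, a_1 = 16, a_2 = 11, a_3 = 29, a_4 = 23, a_5 = 25, a_6 = 8, a_7 = 30, a_8 = 39, a_9 = 36, a_{10} = 37, a_{11} = 4, a_{12} = 15, a_{13} = 44, a_{14} = 18, a_{15} = 43, a_{16} = 2, a_{17} = 32, a_{18} = 22, a_{19} = 9, a_{20} = 46, a_{21} = 1.
The sequence repeats with period 21.
So a_{202} = a_{0 + ((202-0) mod 21)} = a_{13} = 44.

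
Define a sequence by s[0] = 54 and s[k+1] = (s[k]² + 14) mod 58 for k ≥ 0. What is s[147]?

Listing terms: s[0] = 54,  s[1] = 30,  s[2] = 44,  s[3] = 36,  s[4] = 34,  s[5] = 10,  s[6] = 56,  s[7] = 18,  s[8] = 48,  s[9] = 56.
Since s[9] = s[6] = 56, the sequence is eventually periodic: after a pre-period of length 6 it cycles with period 3.
For k ≥ 6, s[k] depends only on (k - 6) mod 3. (147 - 6) mod 3 = 0, so s[147] = s[6] = 56.

56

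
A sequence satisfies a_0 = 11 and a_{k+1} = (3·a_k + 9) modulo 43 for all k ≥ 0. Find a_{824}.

13

a_0 = 11,  a_1 = 42,  a_2 = 6,  a_3 = 27,  a_4 = 4,  a_5 = 21,  a_6 = 29,  a_7 = 10,  a_8 = 39,  a_9 = 40,  a_{10} = 0,  a_{11} = 9,  a_{12} = 36,  a_{13} = 31,  a_{14} = 16,  a_{15} = 14,  a_{16} = 8,  a_{17} = 33,  a_{18} = 22,  a_{19} = 32,  a_{20} = 19,  a_{21} = 23,  a_{22} = 35,  a_{23} = 28,  a_{24} = 7,  a_{25} = 30,  a_{26} = 13,  a_{27} = 5,  a_{28} = 24,  a_{29} = 38,  a_{30} = 37,  a_{31} = 34,  a_{32} = 25,  a_{33} = 41,  a_{34} = 3,  a_{35} = 18,  a_{36} = 20,  a_{37} = 26,  a_{38} = 1,  a_{39} = 12,  a_{40} = 2,  a_{41} = 15,  a_{42} = 11.
Since a_{42} = a_0 = 11, the sequence is periodic with period 42.
So a_{824} = a_{0 + ((824-0) mod 42)} = a_{26} = 13.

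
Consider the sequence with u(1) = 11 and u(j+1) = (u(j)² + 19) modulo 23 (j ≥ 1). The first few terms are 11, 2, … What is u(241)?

u(1) = 11; u(2) = 2; u(3) = 0; u(4) = 19; u(5) = 12; u(6) = 2.
Since u(6) = u(2) = 2, the sequence is eventually periodic: after a pre-period of length 1 it cycles with period 4.
For j ≥ 2, u(j) depends only on (j - 2) mod 4. (241 - 2) mod 4 = 3, so u(241) = u(5) = 12.

12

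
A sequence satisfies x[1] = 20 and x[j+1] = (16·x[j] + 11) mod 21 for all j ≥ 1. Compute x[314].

Computing terms: x[1] = 20,  x[2] = 16,  x[3] = 15,  x[4] = 20.
Since x[4] = x[1] = 20, the sequence is periodic with period 3.
So x[314] = x[1 + ((314-1) mod 3)] = x[2] = 16.

16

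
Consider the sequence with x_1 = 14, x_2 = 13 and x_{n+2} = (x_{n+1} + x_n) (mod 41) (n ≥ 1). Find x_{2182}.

Computing terms: x_1 = 14, x_2 = 13, x_3 = 27, x_4 = 40, x_5 = 26, x_6 = 25, x_7 = 10, x_8 = 35, x_9 = 4, x_{10} = 39, x_{11} = 2, x_{12} = 0, x_{13} = 2, x_{14} = 2, x_{15} = 4, x_{16} = 6, x_{17} = 10, x_{18} = 16, x_{19} = 26, x_{20} = 1, x_{21} = 27, x_{22} = 28, x_{23} = 14, x_{24} = 1, x_{25} = 15, x_{26} = 16, x_{27} = 31, x_{28} = 6, x_{29} = 37, x_{30} = 2, x_{31} = 39, x_{32} = 0, x_{33} = 39, x_{34} = 39, x_{35} = 37, x_{36} = 35, x_{37} = 31, x_{38} = 25, x_{39} = 15, x_{40} = 40, x_{41} = 14, x_{42} = 13.
The sequence repeats with period 40.
So x_{2182} = x_{1 + ((2182-1) mod 40)} = x_{22} = 28.

28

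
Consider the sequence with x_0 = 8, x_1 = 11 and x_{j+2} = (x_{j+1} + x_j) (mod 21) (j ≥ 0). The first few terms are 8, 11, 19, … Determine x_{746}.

Computing terms: x_0 = 8; x_1 = 11; x_2 = 19; x_3 = 9; x_4 = 7; x_5 = 16; x_6 = 2; x_7 = 18; x_8 = 20; x_9 = 17; x_{10} = 16; x_{11} = 12; x_{12} = 7; x_{13} = 19; x_{14} = 5; x_{15} = 3; x_{16} = 8; x_{17} = 11.
The sequence repeats with period 16.
(746 - 0) mod 16 = 10, so x_{746} = x_{10} = 16.

16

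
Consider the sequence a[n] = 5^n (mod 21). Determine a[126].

1

Computing terms: a[1] = 5; a[2] = 4; a[3] = 20; a[4] = 16; a[5] = 17; a[6] = 1; a[7] = 5.
The sequence repeats with period 6.
(126 - 1) mod 6 = 5, so a[126] = a[6] = 1.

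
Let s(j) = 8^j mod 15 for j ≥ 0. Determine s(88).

1

Computing terms: s(0) = 1, s(1) = 8, s(2) = 4, s(3) = 2, s(4) = 1.
The sequence repeats with period 4.
So s(88) = s(0 + ((88-0) mod 4)) = s(0) = 1.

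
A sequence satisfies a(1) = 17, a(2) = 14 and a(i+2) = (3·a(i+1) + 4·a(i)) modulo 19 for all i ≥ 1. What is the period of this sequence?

18

We have a(1) = 17; a(2) = 14; a(3) = 15; a(4) = 6; a(5) = 2; a(6) = 11; a(7) = 3; a(8) = 15; a(9) = 0; a(10) = 3; a(11) = 9; a(12) = 1; a(13) = 1; a(14) = 7; a(15) = 6; a(16) = 8; a(17) = 10; a(18) = 5; a(19) = 17; a(20) = 14.
The sequence repeats with period 18.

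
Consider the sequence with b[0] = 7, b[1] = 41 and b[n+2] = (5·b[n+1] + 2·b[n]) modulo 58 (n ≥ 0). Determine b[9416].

b[0] = 7; b[1] = 41; b[2] = 45; b[3] = 17; b[4] = 1; b[5] = 39; b[6] = 23; b[7] = 19; b[8] = 25; b[9] = 47; b[10] = 53; b[11] = 11; b[12] = 45; b[13] = 15; b[14] = 49; b[15] = 43; b[16] = 23; b[17] = 27; b[18] = 7; b[19] = 31; b[20] = 53; b[21] = 37; b[22] = 1; b[23] = 21; b[24] = 49; b[25] = 55; b[26] = 25; b[27] = 3; b[28] = 7; b[29] = 41.
The sequence repeats with period 28.
(9416 - 0) mod 28 = 8, so b[9416] = b[8] = 25.

25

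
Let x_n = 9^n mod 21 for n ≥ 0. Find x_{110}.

x_0 = 1; x_1 = 9; x_2 = 18; x_3 = 15; x_4 = 9.
Since x_4 = x_1 = 9, the sequence is eventually periodic: after a pre-period of length 1 it cycles with period 3.
For n ≥ 1, x_n depends only on (n - 1) mod 3. (110 - 1) mod 3 = 1, so x_{110} = x_2 = 18.

18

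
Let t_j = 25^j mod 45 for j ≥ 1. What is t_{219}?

Computing terms: t_1 = 25,  t_2 = 40,  t_3 = 10,  t_4 = 25.
Since t_4 = t_1 = 25, the sequence is periodic with period 3.
(219 - 1) mod 3 = 2, so t_{219} = t_3 = 10.

10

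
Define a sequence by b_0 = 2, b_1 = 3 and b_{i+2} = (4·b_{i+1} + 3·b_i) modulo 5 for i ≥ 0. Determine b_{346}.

1

b_0 = 2; b_1 = 3; b_2 = 3; b_3 = 1; b_4 = 3; b_5 = 0; b_6 = 4; b_7 = 1; b_8 = 1; b_9 = 2; b_{10} = 1; b_{11} = 0; b_{12} = 3; b_{13} = 2; b_{14} = 2; b_{15} = 4; b_{16} = 2; b_{17} = 0; b_{18} = 1; b_{19} = 4; b_{20} = 4; b_{21} = 3; b_{22} = 4; b_{23} = 0; b_{24} = 2; b_{25} = 3.
The sequence repeats with period 24.
(346 - 0) mod 24 = 10, so b_{346} = b_{10} = 1.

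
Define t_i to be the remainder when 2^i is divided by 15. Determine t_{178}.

Computing terms: t_0 = 1; t_1 = 2; t_2 = 4; t_3 = 8; t_4 = 1.
The sequence repeats with period 4.
So t_{178} = t_{0 + ((178-0) mod 4)} = t_2 = 4.

4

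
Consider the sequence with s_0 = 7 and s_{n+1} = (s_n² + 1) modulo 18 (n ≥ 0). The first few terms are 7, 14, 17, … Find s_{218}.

17

s_0 = 7; s_1 = 14; s_2 = 17; s_3 = 2; s_4 = 5; s_5 = 8; s_6 = 11; s_7 = 14.
Since s_7 = s_1 = 14, the sequence is eventually periodic: after a pre-period of length 1 it cycles with period 6.
For n ≥ 1, s_n depends only on (n - 1) mod 6. (218 - 1) mod 6 = 1, so s_{218} = s_2 = 17.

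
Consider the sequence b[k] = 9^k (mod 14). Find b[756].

Listing terms: b[1] = 9,  b[2] = 11,  b[3] = 1,  b[4] = 9.
The sequence repeats with period 3.
So b[756] = b[1 + ((756-1) mod 3)] = b[3] = 1.

1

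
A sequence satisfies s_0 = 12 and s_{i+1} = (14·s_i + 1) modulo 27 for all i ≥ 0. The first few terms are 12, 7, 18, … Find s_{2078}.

s_0 = 12, s_1 = 7, s_2 = 18, s_3 = 10, s_4 = 6, s_5 = 4, s_6 = 3, s_7 = 16, s_8 = 9, s_9 = 19, s_{10} = 24, s_{11} = 13, s_{12} = 21, s_{13} = 25, s_{14} = 0, s_{15} = 1, s_{16} = 15, s_{17} = 22, s_{18} = 12.
Since s_{18} = s_0 = 12, the sequence is periodic with period 18.
(2078 - 0) mod 18 = 8, so s_{2078} = s_8 = 9.

9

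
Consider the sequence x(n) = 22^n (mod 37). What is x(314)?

30

Listing terms: x(0) = 1,  x(1) = 22,  x(2) = 3,  x(3) = 29,  x(4) = 9,  x(5) = 13,  x(6) = 27,  x(7) = 2,  x(8) = 7,  x(9) = 6,  x(10) = 21,  x(11) = 18,  x(12) = 26,  x(13) = 17,  x(14) = 4,  x(15) = 14,  x(16) = 12,  x(17) = 5,  x(18) = 36,  x(19) = 15,  x(20) = 34,  x(21) = 8,  x(22) = 28,  x(23) = 24,  x(24) = 10,  x(25) = 35,  x(26) = 30,  x(27) = 31,  x(28) = 16,  x(29) = 19,  x(30) = 11,  x(31) = 20,  x(32) = 33,  x(33) = 23,  x(34) = 25,  x(35) = 32,  x(36) = 1.
The sequence repeats with period 36.
So x(314) = x(0 + ((314-0) mod 36)) = x(26) = 30.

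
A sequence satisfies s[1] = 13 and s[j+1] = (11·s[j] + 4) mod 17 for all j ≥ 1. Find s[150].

1

Computing terms: s[1] = 13; s[2] = 11; s[3] = 6; s[4] = 2; s[5] = 9; s[6] = 1; s[7] = 15; s[8] = 16; s[9] = 10; s[10] = 12; s[11] = 0; s[12] = 4; s[13] = 14; s[14] = 5; s[15] = 8; s[16] = 7; s[17] = 13.
The sequence repeats with period 16.
So s[150] = s[1 + ((150-1) mod 16)] = s[6] = 1.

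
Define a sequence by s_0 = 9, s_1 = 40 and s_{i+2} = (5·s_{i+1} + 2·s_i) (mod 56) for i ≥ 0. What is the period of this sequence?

Listing terms: s_0 = 9,  s_1 = 40,  s_2 = 50,  s_3 = 50,  s_4 = 14,  s_5 = 2,  s_6 = 38,  s_7 = 26,  s_8 = 38,  s_9 = 18,  s_{10} = 54,  s_{11} = 26,  s_{12} = 14,  s_{13} = 10,  s_{14} = 22,  s_{15} = 18,  s_{16} = 22,  s_{17} = 34,  s_{18} = 46,  s_{19} = 18,  s_{20} = 14,  s_{21} = 50,  s_{22} = 54,  s_{23} = 34,  s_{24} = 54,  s_{25} = 2,  s_{26} = 6,  s_{27} = 34,  s_{28} = 14,  s_{29} = 26,  s_{30} = 46,  s_{31} = 2,  s_{32} = 46,  s_{33} = 10,  s_{34} = 30,  s_{35} = 2,  s_{36} = 14,  s_{37} = 18,  s_{38} = 6,  s_{39} = 10,  s_{40} = 6,  s_{41} = 50,  s_{42} = 38,  s_{43} = 10,  s_{44} = 14,  s_{45} = 34,  s_{46} = 30,  s_{47} = 50,  s_{48} = 30,  s_{49} = 26,  s_{50} = 22,  s_{51} = 50,  s_{52} = 14.
Since (s_{51}, s_{52}) = (s_3, s_4) = (50, 14) (two consecutive terms determine the rest), the sequence is eventually periodic: after a pre-period of length 3 it cycles with period 48.

48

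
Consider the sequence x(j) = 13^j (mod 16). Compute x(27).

5

x(1) = 13,  x(2) = 9,  x(3) = 5,  x(4) = 1,  x(5) = 13.
The sequence repeats with period 4.
(27 - 1) mod 4 = 2, so x(27) = x(3) = 5.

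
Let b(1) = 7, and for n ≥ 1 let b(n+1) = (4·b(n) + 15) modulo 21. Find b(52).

Listing terms: b(1) = 7, b(2) = 1, b(3) = 19, b(4) = 7.
Since b(4) = b(1) = 7, the sequence is periodic with period 3.
So b(52) = b(1 + ((52-1) mod 3)) = b(1) = 7.

7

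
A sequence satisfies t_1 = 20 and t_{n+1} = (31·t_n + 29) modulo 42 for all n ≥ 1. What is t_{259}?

t_1 = 20; t_2 = 19; t_3 = 30; t_4 = 35; t_5 = 22; t_6 = 39; t_7 = 20.
Since t_7 = t_1 = 20, the sequence is periodic with period 6.
(259 - 1) mod 6 = 0, so t_{259} = t_1 = 20.

20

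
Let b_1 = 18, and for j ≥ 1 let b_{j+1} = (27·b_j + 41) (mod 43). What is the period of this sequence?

14

b_1 = 18, b_2 = 11, b_3 = 37, b_4 = 8, b_5 = 42, b_6 = 14, b_7 = 32, b_8 = 2, b_9 = 9, b_{10} = 26, b_{11} = 12, b_{12} = 21, b_{13} = 6, b_{14} = 31, b_{15} = 18.
The sequence repeats with period 14.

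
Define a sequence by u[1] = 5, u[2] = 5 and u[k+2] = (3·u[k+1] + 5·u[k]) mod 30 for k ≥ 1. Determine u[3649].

5

u[1] = 5, u[2] = 5, u[3] = 10, u[4] = 25, u[5] = 5, u[6] = 20, u[7] = 25, u[8] = 25, u[9] = 20, u[10] = 5, u[11] = 25, u[12] = 10, u[13] = 5, u[14] = 5.
The sequence repeats with period 12.
(3649 - 1) mod 12 = 0, so u[3649] = u[1] = 5.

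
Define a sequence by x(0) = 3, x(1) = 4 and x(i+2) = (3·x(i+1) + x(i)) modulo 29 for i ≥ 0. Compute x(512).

19

x(0) = 3,  x(1) = 4,  x(2) = 15,  x(3) = 20,  x(4) = 17,  x(5) = 13,  x(6) = 27,  x(7) = 7,  x(8) = 19,  x(9) = 6,  x(10) = 8,  x(11) = 1,  x(12) = 11,  x(13) = 5,  x(14) = 26,  x(15) = 25,  x(16) = 14,  x(17) = 9,  x(18) = 12,  x(19) = 16,  x(20) = 2,  x(21) = 22,  x(22) = 10,  x(23) = 23,  x(24) = 21,  x(25) = 28,  x(26) = 18,  x(27) = 24,  x(28) = 3,  x(29) = 4.
The sequence repeats with period 28.
(512 - 0) mod 28 = 8, so x(512) = x(8) = 19.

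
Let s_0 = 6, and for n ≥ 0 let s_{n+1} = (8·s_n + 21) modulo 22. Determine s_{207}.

Listing terms: s_0 = 6; s_1 = 3; s_2 = 1; s_3 = 7; s_4 = 11; s_5 = 21; s_6 = 13; s_7 = 15; s_8 = 9; s_9 = 5; s_{10} = 17; s_{11} = 3.
Since s_{11} = s_1 = 3, the sequence is eventually periodic: after a pre-period of length 1 it cycles with period 10.
For n ≥ 1, s_n depends only on (n - 1) mod 10. (207 - 1) mod 10 = 6, so s_{207} = s_7 = 15.

15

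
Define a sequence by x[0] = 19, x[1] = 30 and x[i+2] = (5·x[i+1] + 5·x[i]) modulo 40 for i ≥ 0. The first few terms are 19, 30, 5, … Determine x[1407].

15

We have x[0] = 19, x[1] = 30, x[2] = 5, x[3] = 15, x[4] = 20, x[5] = 15, x[6] = 15, x[7] = 30, x[8] = 25, x[9] = 35, x[10] = 20, x[11] = 35, x[12] = 35, x[13] = 30, x[14] = 5.
Since (x[13], x[14]) = (x[1], x[2]) = (30, 5) (two consecutive terms determine the rest), the sequence is eventually periodic: after a pre-period of length 1 it cycles with period 12.
For i ≥ 1, x[i] depends only on (i - 1) mod 12. (1407 - 1) mod 12 = 2, so x[1407] = x[3] = 15.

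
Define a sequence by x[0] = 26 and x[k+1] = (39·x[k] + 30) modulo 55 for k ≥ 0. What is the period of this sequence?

10

We have x[0] = 26,  x[1] = 54,  x[2] = 46,  x[3] = 9,  x[4] = 51,  x[5] = 39,  x[6] = 11,  x[7] = 19,  x[8] = 1,  x[9] = 14,  x[10] = 26.
The sequence repeats with period 10.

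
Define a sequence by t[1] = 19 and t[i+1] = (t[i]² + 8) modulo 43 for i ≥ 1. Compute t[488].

31

We have t[1] = 19,  t[2] = 25,  t[3] = 31,  t[4] = 23,  t[5] = 21,  t[6] = 19.
The sequence repeats with period 5.
So t[488] = t[1 + ((488-1) mod 5)] = t[3] = 31.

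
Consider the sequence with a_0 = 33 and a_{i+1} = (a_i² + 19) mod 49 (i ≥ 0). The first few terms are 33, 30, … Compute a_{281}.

Computing terms: a_0 = 33; a_1 = 30; a_2 = 37; a_3 = 16; a_4 = 30.
Since a_4 = a_1 = 30, the sequence is eventually periodic: after a pre-period of length 1 it cycles with period 3.
For i ≥ 1, a_i depends only on (i - 1) mod 3. (281 - 1) mod 3 = 1, so a_{281} = a_2 = 37.

37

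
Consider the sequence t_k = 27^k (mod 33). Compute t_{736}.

Computing terms: t_0 = 1,  t_1 = 27,  t_2 = 3,  t_3 = 15,  t_4 = 9,  t_5 = 12,  t_6 = 27.
Since t_6 = t_1 = 27, the sequence is eventually periodic: after a pre-period of length 1 it cycles with period 5.
For k ≥ 1, t_k depends only on (k - 1) mod 5. (736 - 1) mod 5 = 0, so t_{736} = t_1 = 27.

27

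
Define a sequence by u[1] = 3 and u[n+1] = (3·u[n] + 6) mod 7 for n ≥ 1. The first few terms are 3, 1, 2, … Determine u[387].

Listing terms: u[1] = 3,  u[2] = 1,  u[3] = 2,  u[4] = 5,  u[5] = 0,  u[6] = 6,  u[7] = 3.
Since u[7] = u[1] = 3, the sequence is periodic with period 6.
(387 - 1) mod 6 = 2, so u[387] = u[3] = 2.

2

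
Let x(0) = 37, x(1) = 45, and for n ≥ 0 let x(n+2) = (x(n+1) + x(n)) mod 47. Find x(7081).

4

Listing terms: x(0) = 37,  x(1) = 45,  x(2) = 35,  x(3) = 33,  x(4) = 21,  x(5) = 7,  x(6) = 28,  x(7) = 35,  x(8) = 16,  x(9) = 4,  x(10) = 20,  x(11) = 24,  x(12) = 44,  x(13) = 21,  x(14) = 18,  x(15) = 39,  x(16) = 10,  x(17) = 2,  x(18) = 12,  x(19) = 14,  x(20) = 26,  x(21) = 40,  x(22) = 19,  x(23) = 12,  x(24) = 31,  x(25) = 43,  x(26) = 27,  x(27) = 23,  x(28) = 3,  x(29) = 26,  x(30) = 29,  x(31) = 8,  x(32) = 37,  x(33) = 45.
Since (x(32), x(33)) = (x(0), x(1)) = (37, 45) (two consecutive terms determine the rest), the sequence is periodic with period 32.
So x(7081) = x(0 + ((7081-0) mod 32)) = x(9) = 4.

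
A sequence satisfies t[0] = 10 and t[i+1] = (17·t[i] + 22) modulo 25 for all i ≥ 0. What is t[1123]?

9

t[0] = 10; t[1] = 17; t[2] = 11; t[3] = 9; t[4] = 0; t[5] = 22; t[6] = 21; t[7] = 4; t[8] = 15; t[9] = 2; t[10] = 6; t[11] = 24; t[12] = 5; t[13] = 7; t[14] = 16; t[15] = 19; t[16] = 20; t[17] = 12; t[18] = 1; t[19] = 14; t[20] = 10.
Since t[20] = t[0] = 10, the sequence is periodic with period 20.
So t[1123] = t[0 + ((1123-0) mod 20)] = t[3] = 9.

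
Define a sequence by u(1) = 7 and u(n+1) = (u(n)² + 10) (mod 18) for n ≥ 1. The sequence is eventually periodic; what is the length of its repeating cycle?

3

We have u(1) = 7,  u(2) = 5,  u(3) = 17,  u(4) = 11,  u(5) = 5.
Since u(5) = u(2) = 5, the sequence is eventually periodic: after a pre-period of length 1 it cycles with period 3.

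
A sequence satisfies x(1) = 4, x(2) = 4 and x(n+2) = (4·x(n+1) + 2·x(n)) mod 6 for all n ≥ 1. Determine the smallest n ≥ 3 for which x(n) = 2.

x(1) = 4,  x(2) = 4,  x(3) = 0,  x(4) = 2,  x(5) = 2,  x(6) = 0,  x(7) = 4,  x(8) = 4.
Since (x(7), x(8)) = (x(1), x(2)) = (4, 4) (two consecutive terms determine the rest), the sequence is periodic with period 6.
The value 2 first appears (with n ≥ 3) at x(4).

4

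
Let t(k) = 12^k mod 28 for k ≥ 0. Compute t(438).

8

Computing terms: t(0) = 1, t(1) = 12, t(2) = 4, t(3) = 20, t(4) = 16, t(5) = 24, t(6) = 8, t(7) = 12.
Since t(7) = t(1) = 12, the sequence is eventually periodic: after a pre-period of length 1 it cycles with period 6.
For k ≥ 1, t(k) depends only on (k - 1) mod 6. (438 - 1) mod 6 = 5, so t(438) = t(6) = 8.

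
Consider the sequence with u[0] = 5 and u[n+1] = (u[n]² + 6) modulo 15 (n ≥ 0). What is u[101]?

Computing terms: u[0] = 5; u[1] = 1; u[2] = 7; u[3] = 10; u[4] = 1.
Since u[4] = u[1] = 1, the sequence is eventually periodic: after a pre-period of length 1 it cycles with period 3.
For n ≥ 1, u[n] depends only on (n - 1) mod 3. (101 - 1) mod 3 = 1, so u[101] = u[2] = 7.

7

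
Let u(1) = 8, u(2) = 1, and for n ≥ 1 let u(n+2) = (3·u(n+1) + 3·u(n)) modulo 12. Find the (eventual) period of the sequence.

3

Computing terms: u(1) = 8; u(2) = 1; u(3) = 3; u(4) = 0; u(5) = 9; u(6) = 3; u(7) = 0.
Since (u(6), u(7)) = (u(3), u(4)) = (3, 0) (two consecutive terms determine the rest), the sequence is eventually periodic: after a pre-period of length 2 it cycles with period 3.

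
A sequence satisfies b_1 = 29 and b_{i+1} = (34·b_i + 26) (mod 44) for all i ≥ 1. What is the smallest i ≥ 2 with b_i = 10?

b_1 = 29; b_2 = 0; b_3 = 26; b_4 = 30; b_5 = 34; b_6 = 38; b_7 = 42; b_8 = 2; b_9 = 6; b_{10} = 10; b_{11} = 14; b_{12} = 18; b_{13} = 22; b_{14} = 26.
Since b_{14} = b_3 = 26, the sequence is eventually periodic: after a pre-period of length 2 it cycles with period 11.
The value 10 first appears (with i ≥ 2) at b_{10}.

10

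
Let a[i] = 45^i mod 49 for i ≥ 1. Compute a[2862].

Listing terms: a[1] = 45,  a[2] = 16,  a[3] = 34,  a[4] = 11,  a[5] = 5,  a[6] = 29,  a[7] = 31,  a[8] = 23,  a[9] = 6,  a[10] = 25,  a[11] = 47,  a[12] = 8,  a[13] = 17,  a[14] = 30,  a[15] = 27,  a[16] = 39,  a[17] = 40,  a[18] = 36,  a[19] = 3,  a[20] = 37,  a[21] = 48,  a[22] = 4,  a[23] = 33,  a[24] = 15,  a[25] = 38,  a[26] = 44,  a[27] = 20,  a[28] = 18,  a[29] = 26,  a[30] = 43,  a[31] = 24,  a[32] = 2,  a[33] = 41,  a[34] = 32,  a[35] = 19,  a[36] = 22,  a[37] = 10,  a[38] = 9,  a[39] = 13,  a[40] = 46,  a[41] = 12,  a[42] = 1,  a[43] = 45.
Since a[43] = a[1] = 45, the sequence is periodic with period 42.
So a[2862] = a[1 + ((2862-1) mod 42)] = a[6] = 29.

29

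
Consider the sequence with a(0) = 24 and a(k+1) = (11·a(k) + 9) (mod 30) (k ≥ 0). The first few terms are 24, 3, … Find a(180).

24

We have a(0) = 24, a(1) = 3, a(2) = 12, a(3) = 21, a(4) = 0, a(5) = 9, a(6) = 18, a(7) = 27, a(8) = 6, a(9) = 15, a(10) = 24.
The sequence repeats with period 10.
So a(180) = a(0 + ((180-0) mod 10)) = a(0) = 24.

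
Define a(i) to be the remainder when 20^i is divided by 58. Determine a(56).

30

Computing terms: a(1) = 20,  a(2) = 52,  a(3) = 54,  a(4) = 36,  a(5) = 24,  a(6) = 16,  a(7) = 30,  a(8) = 20.
The sequence repeats with period 7.
So a(56) = a(1 + ((56-1) mod 7)) = a(7) = 30.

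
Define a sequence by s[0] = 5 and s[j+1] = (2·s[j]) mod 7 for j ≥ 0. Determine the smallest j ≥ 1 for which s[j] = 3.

1

Computing terms: s[0] = 5; s[1] = 3; s[2] = 6; s[3] = 5.
The sequence repeats with period 3.
The value 3 first appears (with j ≥ 1) at s[1].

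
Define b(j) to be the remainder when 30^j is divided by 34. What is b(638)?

16

b(1) = 30; b(2) = 16; b(3) = 4; b(4) = 18; b(5) = 30.
The sequence repeats with period 4.
So b(638) = b(1 + ((638-1) mod 4)) = b(2) = 16.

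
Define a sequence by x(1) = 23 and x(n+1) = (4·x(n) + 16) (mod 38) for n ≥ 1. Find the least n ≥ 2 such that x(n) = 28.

5

Computing terms: x(1) = 23,  x(2) = 32,  x(3) = 30,  x(4) = 22,  x(5) = 28,  x(6) = 14,  x(7) = 34,  x(8) = 0,  x(9) = 16,  x(10) = 4,  x(11) = 32.
Since x(11) = x(2) = 32, the sequence is eventually periodic: after a pre-period of length 1 it cycles with period 9.
The value 28 first appears (with n ≥ 2) at x(5).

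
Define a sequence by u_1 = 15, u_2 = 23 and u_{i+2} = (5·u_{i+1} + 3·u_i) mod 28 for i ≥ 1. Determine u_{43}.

15

u_1 = 15, u_2 = 23, u_3 = 20, u_4 = 1, u_5 = 9, u_6 = 20, u_7 = 15, u_8 = 23.
The sequence repeats with period 6.
(43 - 1) mod 6 = 0, so u_{43} = u_1 = 15.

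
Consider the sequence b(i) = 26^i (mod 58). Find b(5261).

b(1) = 26,  b(2) = 38,  b(3) = 2,  b(4) = 52,  b(5) = 18,  b(6) = 4,  b(7) = 46,  b(8) = 36,  b(9) = 8,  b(10) = 34,  b(11) = 14,  b(12) = 16,  b(13) = 10,  b(14) = 28,  b(15) = 32,  b(16) = 20,  b(17) = 56,  b(18) = 6,  b(19) = 40,  b(20) = 54,  b(21) = 12,  b(22) = 22,  b(23) = 50,  b(24) = 24,  b(25) = 44,  b(26) = 42,  b(27) = 48,  b(28) = 30,  b(29) = 26.
The sequence repeats with period 28.
(5261 - 1) mod 28 = 24, so b(5261) = b(25) = 44.

44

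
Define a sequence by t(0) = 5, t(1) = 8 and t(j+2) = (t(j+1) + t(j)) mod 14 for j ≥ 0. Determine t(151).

4

We have t(0) = 5,  t(1) = 8,  t(2) = 13,  t(3) = 7,  t(4) = 6,  t(5) = 13,  t(6) = 5,  t(7) = 4,  t(8) = 9,  t(9) = 13,  t(10) = 8,  t(11) = 7,  t(12) = 1,  t(13) = 8,  t(14) = 9,  t(15) = 3,  t(16) = 12,  t(17) = 1,  t(18) = 13,  t(19) = 0,  t(20) = 13,  t(21) = 13,  t(22) = 12,  t(23) = 11,  t(24) = 9,  t(25) = 6,  t(26) = 1,  t(27) = 7,  t(28) = 8,  t(29) = 1,  t(30) = 9,  t(31) = 10,  t(32) = 5,  t(33) = 1,  t(34) = 6,  t(35) = 7,  t(36) = 13,  t(37) = 6,  t(38) = 5,  t(39) = 11,  t(40) = 2,  t(41) = 13,  t(42) = 1,  t(43) = 0,  t(44) = 1,  t(45) = 1,  t(46) = 2,  t(47) = 3,  t(48) = 5,  t(49) = 8.
The sequence repeats with period 48.
So t(151) = t(0 + ((151-0) mod 48)) = t(7) = 4.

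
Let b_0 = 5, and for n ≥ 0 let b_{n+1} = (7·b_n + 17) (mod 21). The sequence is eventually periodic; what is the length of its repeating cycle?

We have b_0 = 5, b_1 = 10, b_2 = 3, b_3 = 17, b_4 = 10.
Since b_4 = b_1 = 10, the sequence is eventually periodic: after a pre-period of length 1 it cycles with period 3.

3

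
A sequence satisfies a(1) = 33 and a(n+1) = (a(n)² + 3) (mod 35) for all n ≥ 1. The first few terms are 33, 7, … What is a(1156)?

We have a(1) = 33; a(2) = 7; a(3) = 17; a(4) = 12; a(5) = 7.
Since a(5) = a(2) = 7, the sequence is eventually periodic: after a pre-period of length 1 it cycles with period 3.
For n ≥ 2, a(n) depends only on (n - 2) mod 3. (1156 - 2) mod 3 = 2, so a(1156) = a(4) = 12.

12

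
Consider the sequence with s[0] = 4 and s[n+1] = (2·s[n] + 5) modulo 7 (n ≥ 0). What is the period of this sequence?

3

We have s[0] = 4, s[1] = 6, s[2] = 3, s[3] = 4.
Since s[3] = s[0] = 4, the sequence is periodic with period 3.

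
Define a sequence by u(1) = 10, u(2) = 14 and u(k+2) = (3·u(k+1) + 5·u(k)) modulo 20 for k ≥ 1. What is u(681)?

8

Listing terms: u(1) = 10,  u(2) = 14,  u(3) = 12,  u(4) = 6,  u(5) = 18,  u(6) = 4,  u(7) = 2,  u(8) = 6,  u(9) = 8,  u(10) = 14,  u(11) = 2,  u(12) = 16,  u(13) = 18,  u(14) = 14,  u(15) = 12.
Since (u(14), u(15)) = (u(2), u(3)) = (14, 12) (two consecutive terms determine the rest), the sequence is eventually periodic: after a pre-period of length 1 it cycles with period 12.
For k ≥ 2, u(k) depends only on (k - 2) mod 12. (681 - 2) mod 12 = 7, so u(681) = u(9) = 8.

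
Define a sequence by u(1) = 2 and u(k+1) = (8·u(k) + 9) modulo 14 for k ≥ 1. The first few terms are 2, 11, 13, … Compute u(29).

9

Listing terms: u(1) = 2,  u(2) = 11,  u(3) = 13,  u(4) = 1,  u(5) = 3,  u(6) = 5,  u(7) = 7,  u(8) = 9,  u(9) = 11.
Since u(9) = u(2) = 11, the sequence is eventually periodic: after a pre-period of length 1 it cycles with period 7.
For k ≥ 2, u(k) depends only on (k - 2) mod 7. (29 - 2) mod 7 = 6, so u(29) = u(8) = 9.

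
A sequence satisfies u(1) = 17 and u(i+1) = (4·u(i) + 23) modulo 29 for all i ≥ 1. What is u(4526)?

Listing terms: u(1) = 17, u(2) = 4, u(3) = 10, u(4) = 5, u(5) = 14, u(6) = 21, u(7) = 20, u(8) = 16, u(9) = 0, u(10) = 23, u(11) = 28, u(12) = 19, u(13) = 12, u(14) = 13, u(15) = 17.
The sequence repeats with period 14.
(4526 - 1) mod 14 = 3, so u(4526) = u(4) = 5.

5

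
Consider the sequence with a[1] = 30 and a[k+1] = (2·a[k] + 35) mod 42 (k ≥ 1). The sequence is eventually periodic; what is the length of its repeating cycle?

Listing terms: a[1] = 30,  a[2] = 11,  a[3] = 15,  a[4] = 23,  a[5] = 39,  a[6] = 29,  a[7] = 9,  a[8] = 11.
Since a[8] = a[2] = 11, the sequence is eventually periodic: after a pre-period of length 1 it cycles with period 6.

6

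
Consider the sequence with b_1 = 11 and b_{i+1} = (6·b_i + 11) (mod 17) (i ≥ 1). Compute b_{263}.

Listing terms: b_1 = 11,  b_2 = 9,  b_3 = 14,  b_4 = 10,  b_5 = 3,  b_6 = 12,  b_7 = 15,  b_8 = 16,  b_9 = 5,  b_{10} = 7,  b_{11} = 2,  b_{12} = 6,  b_{13} = 13,  b_{14} = 4,  b_{15} = 1,  b_{16} = 0,  b_{17} = 11.
The sequence repeats with period 16.
So b_{263} = b_{1 + ((263-1) mod 16)} = b_7 = 15.

15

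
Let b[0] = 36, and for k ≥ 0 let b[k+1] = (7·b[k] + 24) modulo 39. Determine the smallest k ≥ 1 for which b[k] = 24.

We have b[0] = 36; b[1] = 3; b[2] = 6; b[3] = 27; b[4] = 18; b[5] = 33; b[6] = 21; b[7] = 15; b[8] = 12; b[9] = 30; b[10] = 0; b[11] = 24; b[12] = 36.
The sequence repeats with period 12.
The value 24 first appears (with k ≥ 1) at b[11].

11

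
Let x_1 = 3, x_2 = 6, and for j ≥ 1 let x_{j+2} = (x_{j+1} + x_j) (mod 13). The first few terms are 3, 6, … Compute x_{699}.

0

Computing terms: x_1 = 3,  x_2 = 6,  x_3 = 9,  x_4 = 2,  x_5 = 11,  x_6 = 0,  x_7 = 11,  x_8 = 11,  x_9 = 9,  x_{10} = 7,  x_{11} = 3,  x_{12} = 10,  x_{13} = 0,  x_{14} = 10,  x_{15} = 10,  x_{16} = 7,  x_{17} = 4,  x_{18} = 11,  x_{19} = 2,  x_{20} = 0,  x_{21} = 2,  x_{22} = 2,  x_{23} = 4,  x_{24} = 6,  x_{25} = 10,  x_{26} = 3,  x_{27} = 0,  x_{28} = 3,  x_{29} = 3,  x_{30} = 6.
The sequence repeats with period 28.
(699 - 1) mod 28 = 26, so x_{699} = x_{27} = 0.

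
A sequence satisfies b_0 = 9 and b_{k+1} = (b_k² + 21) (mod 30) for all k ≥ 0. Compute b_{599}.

0

We have b_0 = 9, b_1 = 12, b_2 = 15, b_3 = 6, b_4 = 27, b_5 = 0, b_6 = 21, b_7 = 12.
Since b_7 = b_1 = 12, the sequence is eventually periodic: after a pre-period of length 1 it cycles with period 6.
For k ≥ 1, b_k depends only on (k - 1) mod 6. (599 - 1) mod 6 = 4, so b_{599} = b_5 = 0.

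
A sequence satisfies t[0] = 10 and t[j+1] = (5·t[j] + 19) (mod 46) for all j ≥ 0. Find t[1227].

21

We have t[0] = 10; t[1] = 23; t[2] = 42; t[3] = 45; t[4] = 14; t[5] = 43; t[6] = 4; t[7] = 39; t[8] = 30; t[9] = 31; t[10] = 36; t[11] = 15; t[12] = 2; t[13] = 29; t[14] = 26; t[15] = 11; t[16] = 28; t[17] = 21; t[18] = 32; t[19] = 41; t[20] = 40; t[21] = 35; t[22] = 10.
Since t[22] = t[0] = 10, the sequence is periodic with period 22.
So t[1227] = t[0 + ((1227-0) mod 22)] = t[17] = 21.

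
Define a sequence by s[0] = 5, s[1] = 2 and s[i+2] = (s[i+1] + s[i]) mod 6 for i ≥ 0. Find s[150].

5

Listing terms: s[0] = 5, s[1] = 2, s[2] = 1, s[3] = 3, s[4] = 4, s[5] = 1, s[6] = 5, s[7] = 0, s[8] = 5, s[9] = 5, s[10] = 4, s[11] = 3, s[12] = 1, s[13] = 4, s[14] = 5, s[15] = 3, s[16] = 2, s[17] = 5, s[18] = 1, s[19] = 0, s[20] = 1, s[21] = 1, s[22] = 2, s[23] = 3, s[24] = 5, s[25] = 2.
The sequence repeats with period 24.
(150 - 0) mod 24 = 6, so s[150] = s[6] = 5.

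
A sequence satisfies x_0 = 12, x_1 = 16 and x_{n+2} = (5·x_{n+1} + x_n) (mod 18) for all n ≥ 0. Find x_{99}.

8

Listing terms: x_0 = 12,  x_1 = 16,  x_2 = 2,  x_3 = 8,  x_4 = 6,  x_5 = 2,  x_6 = 16,  x_7 = 10,  x_8 = 12,  x_9 = 16.
The sequence repeats with period 8.
So x_{99} = x_{0 + ((99-0) mod 8)} = x_3 = 8.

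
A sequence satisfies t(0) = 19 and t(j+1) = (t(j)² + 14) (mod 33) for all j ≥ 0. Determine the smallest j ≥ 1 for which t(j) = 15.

Computing terms: t(0) = 19,  t(1) = 12,  t(2) = 26,  t(3) = 30,  t(4) = 23,  t(5) = 15,  t(6) = 8,  t(7) = 12.
Since t(7) = t(1) = 12, the sequence is eventually periodic: after a pre-period of length 1 it cycles with period 6.
The value 15 first appears (with j ≥ 1) at t(5).

5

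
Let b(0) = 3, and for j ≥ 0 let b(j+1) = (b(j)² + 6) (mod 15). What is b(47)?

We have b(0) = 3; b(1) = 0; b(2) = 6; b(3) = 12; b(4) = 0.
Since b(4) = b(1) = 0, the sequence is eventually periodic: after a pre-period of length 1 it cycles with period 3.
For j ≥ 1, b(j) depends only on (j - 1) mod 3. (47 - 1) mod 3 = 1, so b(47) = b(2) = 6.

6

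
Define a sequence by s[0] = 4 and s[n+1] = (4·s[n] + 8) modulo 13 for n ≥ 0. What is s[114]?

4

We have s[0] = 4, s[1] = 11, s[2] = 0, s[3] = 8, s[4] = 1, s[5] = 12, s[6] = 4.
Since s[6] = s[0] = 4, the sequence is periodic with period 6.
(114 - 0) mod 6 = 0, so s[114] = s[0] = 4.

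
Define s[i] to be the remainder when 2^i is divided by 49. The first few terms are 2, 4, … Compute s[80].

46

s[1] = 2, s[2] = 4, s[3] = 8, s[4] = 16, s[5] = 32, s[6] = 15, s[7] = 30, s[8] = 11, s[9] = 22, s[10] = 44, s[11] = 39, s[12] = 29, s[13] = 9, s[14] = 18, s[15] = 36, s[16] = 23, s[17] = 46, s[18] = 43, s[19] = 37, s[20] = 25, s[21] = 1, s[22] = 2.
Since s[22] = s[1] = 2, the sequence is periodic with period 21.
So s[80] = s[1 + ((80-1) mod 21)] = s[17] = 46.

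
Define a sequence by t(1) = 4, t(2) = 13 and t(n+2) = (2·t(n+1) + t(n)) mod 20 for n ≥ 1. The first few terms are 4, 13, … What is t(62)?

Computing terms: t(1) = 4, t(2) = 13, t(3) = 10, t(4) = 13, t(5) = 16, t(6) = 5, t(7) = 6, t(8) = 17, t(9) = 0, t(10) = 17, t(11) = 14, t(12) = 5, t(13) = 4, t(14) = 13.
Since (t(13), t(14)) = (t(1), t(2)) = (4, 13) (two consecutive terms determine the rest), the sequence is periodic with period 12.
(62 - 1) mod 12 = 1, so t(62) = t(2) = 13.

13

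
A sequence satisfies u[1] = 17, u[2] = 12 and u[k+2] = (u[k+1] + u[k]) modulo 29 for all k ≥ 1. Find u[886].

12

We have u[1] = 17,  u[2] = 12,  u[3] = 0,  u[4] = 12,  u[5] = 12,  u[6] = 24,  u[7] = 7,  u[8] = 2,  u[9] = 9,  u[10] = 11,  u[11] = 20,  u[12] = 2,  u[13] = 22,  u[14] = 24,  u[15] = 17,  u[16] = 12.
The sequence repeats with period 14.
(886 - 1) mod 14 = 3, so u[886] = u[4] = 12.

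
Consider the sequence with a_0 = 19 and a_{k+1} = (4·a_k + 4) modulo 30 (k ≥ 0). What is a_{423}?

10

Computing terms: a_0 = 19, a_1 = 20, a_2 = 24, a_3 = 10, a_4 = 14, a_5 = 0, a_6 = 4, a_7 = 20.
Since a_7 = a_1 = 20, the sequence is eventually periodic: after a pre-period of length 1 it cycles with period 6.
For k ≥ 1, a_k depends only on (k - 1) mod 6. (423 - 1) mod 6 = 2, so a_{423} = a_3 = 10.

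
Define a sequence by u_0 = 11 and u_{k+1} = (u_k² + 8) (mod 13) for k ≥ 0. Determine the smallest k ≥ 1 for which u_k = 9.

2

Computing terms: u_0 = 11, u_1 = 12, u_2 = 9, u_3 = 11.
Since u_3 = u_0 = 11, the sequence is periodic with period 3.
The value 9 first appears (with k ≥ 1) at u_2.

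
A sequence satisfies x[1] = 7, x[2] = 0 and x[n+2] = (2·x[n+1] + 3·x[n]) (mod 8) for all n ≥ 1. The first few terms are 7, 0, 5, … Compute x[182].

Listing terms: x[1] = 7,  x[2] = 0,  x[3] = 5,  x[4] = 2,  x[5] = 3,  x[6] = 4,  x[7] = 1,  x[8] = 6,  x[9] = 7,  x[10] = 0.
The sequence repeats with period 8.
So x[182] = x[1 + ((182-1) mod 8)] = x[6] = 4.

4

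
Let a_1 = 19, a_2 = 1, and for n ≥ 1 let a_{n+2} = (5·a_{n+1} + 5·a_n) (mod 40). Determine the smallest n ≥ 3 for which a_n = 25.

Listing terms: a_1 = 19,  a_2 = 1,  a_3 = 20,  a_4 = 25,  a_5 = 25,  a_6 = 10,  a_7 = 15,  a_8 = 5,  a_9 = 20,  a_{10} = 5,  a_{11} = 5,  a_{12} = 10,  a_{13} = 35,  a_{14} = 25,  a_{15} = 20,  a_{16} = 25.
Since (a_{15}, a_{16}) = (a_3, a_4) = (20, 25) (two consecutive terms determine the rest), the sequence is eventually periodic: after a pre-period of length 2 it cycles with period 12.
The value 25 first appears (with n ≥ 3) at a_4.

4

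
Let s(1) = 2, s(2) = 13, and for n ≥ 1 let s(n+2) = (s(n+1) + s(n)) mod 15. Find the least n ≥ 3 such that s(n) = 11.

6

Listing terms: s(1) = 2, s(2) = 13, s(3) = 0, s(4) = 13, s(5) = 13, s(6) = 11, s(7) = 9, s(8) = 5, s(9) = 14, s(10) = 4, s(11) = 3, s(12) = 7, s(13) = 10, s(14) = 2, s(15) = 12, s(16) = 14, s(17) = 11, s(18) = 10, s(19) = 6, s(20) = 1, s(21) = 7, s(22) = 8, s(23) = 0, s(24) = 8, s(25) = 8, s(26) = 1, s(27) = 9, s(28) = 10, s(29) = 4, s(30) = 14, s(31) = 3, s(32) = 2, s(33) = 5, s(34) = 7, s(35) = 12, s(36) = 4, s(37) = 1, s(38) = 5, s(39) = 6, s(40) = 11, s(41) = 2, s(42) = 13.
The sequence repeats with period 40.
The value 11 first appears (with n ≥ 3) at s(6).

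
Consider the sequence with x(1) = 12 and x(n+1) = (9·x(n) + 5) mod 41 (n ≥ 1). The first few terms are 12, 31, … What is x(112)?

19

x(1) = 12; x(2) = 31; x(3) = 38; x(4) = 19; x(5) = 12.
The sequence repeats with period 4.
(112 - 1) mod 4 = 3, so x(112) = x(4) = 19.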